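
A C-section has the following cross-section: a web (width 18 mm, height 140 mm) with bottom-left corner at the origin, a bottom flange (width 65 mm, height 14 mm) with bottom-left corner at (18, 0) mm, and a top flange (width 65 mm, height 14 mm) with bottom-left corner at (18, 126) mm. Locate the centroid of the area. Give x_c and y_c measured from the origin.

x_c = 26.40 mm, y_c = 70.00 mm

Part | A | x̄ᵢ | ȳᵢ | A·x̄ᵢ | A·ȳᵢ
web | 2520.00 | 9.00 | 70.00 | 22680.00 | 176400.00
bottom flange | 910.00 | 50.50 | 7.00 | 45955.00 | 6370.00
top flange | 910.00 | 50.50 | 133.00 | 45955.00 | 121030.00
Σ | 4340.00 |  |  | 114590.00 | 303800.00
x_c = 114590.00 / 4340.00 = 26.40 mm
y_c = 303800.00 / 4340.00 = 70.00 mm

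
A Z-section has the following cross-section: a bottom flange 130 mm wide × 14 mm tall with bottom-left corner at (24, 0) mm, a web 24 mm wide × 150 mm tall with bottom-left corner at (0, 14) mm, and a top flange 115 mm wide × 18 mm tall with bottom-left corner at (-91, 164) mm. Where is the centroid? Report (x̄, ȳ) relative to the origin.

bottom flange: A = 130 × 14 = 1820.00, centroid at (89.00, 7.00).
web: A = 24 × 150 = 3600.00, centroid at (12.00, 89.00).
top flange: A = 115 × 18 = 2070.00, centroid at (-33.50, 173.00).
ΣA = 7490.00 mm²
ΣAx̄ = (1820.00)(89.00) + (3600.00)(12.00) + (2070.00)(-33.50) = 135835.00 mm³
ΣAȳ = (1820.00)(7.00) + (3600.00)(89.00) + (2070.00)(173.00) = 691250.00 mm³
x̄ = 135835.00 / 7490.00 = 18.14 mm
ȳ = 691250.00 / 7490.00 = 92.29 mm

x̄ = 18.14 mm, ȳ = 92.29 mm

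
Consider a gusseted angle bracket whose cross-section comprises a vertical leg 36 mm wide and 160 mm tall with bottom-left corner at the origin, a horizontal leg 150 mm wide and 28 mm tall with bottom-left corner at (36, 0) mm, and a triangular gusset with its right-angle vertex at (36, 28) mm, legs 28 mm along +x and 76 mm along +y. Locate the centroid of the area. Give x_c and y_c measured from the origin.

x_c = 56.07 mm, y_c = 52.28 mm

vertical leg: A = 36 × 160 = 5760.00, centroid at (18.00, 80.00).
horizontal leg: A = 150 × 28 = 4200.00, centroid at (111.00, 14.00).
gusset: A = ½·28·76 = 1064.00, centroid at (45.33, 53.33).
ΣA = 11024.00 mm², ΣAx_c = 618114.67 mm³, ΣAy_c = 576346.67 mm³.
x_c = 618114.67/11024.00 = 56.07 mm; y_c = 576346.67/11024.00 = 52.28 mm.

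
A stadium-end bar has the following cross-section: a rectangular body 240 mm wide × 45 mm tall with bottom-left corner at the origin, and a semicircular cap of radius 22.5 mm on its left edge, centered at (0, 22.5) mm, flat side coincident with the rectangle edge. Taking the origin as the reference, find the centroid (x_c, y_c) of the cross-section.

rectangular body: A = 240 × 45 = 10800.00, centroid at (120.00, 22.50).
semicircular end: A = ½π·22.5² = 795.22, centroid at (-9.55, 22.50).
ΣA = 11595.22 mm², ΣAx_c = 1288406.25 mm³, ΣAy_c = 260892.35 mm³.
x_c = 1288406.25/11595.22 = 111.12 mm; y_c = 260892.35/11595.22 = 22.50 mm.

x_c = 111.12 mm, y_c = 22.50 mm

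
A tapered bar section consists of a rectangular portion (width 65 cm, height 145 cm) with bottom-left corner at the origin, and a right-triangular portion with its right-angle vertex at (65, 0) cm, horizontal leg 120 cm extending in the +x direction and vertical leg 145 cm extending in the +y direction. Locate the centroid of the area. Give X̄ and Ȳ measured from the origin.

rectangular portion: A = 65 × 145 = 9425.00, centroid at (32.50, 72.50).
triangular portion: A = ½·120·145 = 8700.00, centroid at (105.00, 48.33).
ΣA = 18125.00 cm², ΣAX̄ = 1219812.50 cm³, ΣAȲ = 1103812.50 cm³.
X̄ = 1219812.50/18125.00 = 67.30 cm; Ȳ = 1103812.50/18125.00 = 60.90 cm.

X̄ = 67.30 cm, Ȳ = 60.90 cm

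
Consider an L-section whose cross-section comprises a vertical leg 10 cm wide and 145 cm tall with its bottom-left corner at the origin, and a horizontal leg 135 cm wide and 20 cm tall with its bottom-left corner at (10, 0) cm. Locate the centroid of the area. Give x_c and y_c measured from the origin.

x_c = 52.17 cm, y_c = 31.84 cm

vertical leg: A = 10 × 145 = 1450.00, centroid at (5.00, 72.50).
horizontal leg: A = 135 × 20 = 2700.00, centroid at (77.50, 10.00).
ΣA = 4150.00 cm²
ΣAx_c = (1450.00)(5.00) + (2700.00)(77.50) = 216500.00 cm³
ΣAy_c = (1450.00)(72.50) + (2700.00)(10.00) = 132125.00 cm³
x_c = 216500.00 / 4150.00 = 52.17 cm
y_c = 132125.00 / 4150.00 = 31.84 cm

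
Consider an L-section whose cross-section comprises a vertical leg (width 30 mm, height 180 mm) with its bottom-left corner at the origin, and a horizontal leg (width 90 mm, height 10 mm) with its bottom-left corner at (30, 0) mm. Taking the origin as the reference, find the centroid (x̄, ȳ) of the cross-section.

x̄ = 23.57 mm, ȳ = 77.86 mm

Part | A | x̄ᵢ | ȳᵢ | A·x̄ᵢ | A·ȳᵢ
vertical leg | 5400.00 | 15.00 | 90.00 | 81000.00 | 486000.00
horizontal leg | 900.00 | 75.00 | 5.00 | 67500.00 | 4500.00
Σ | 6300.00 |  |  | 148500.00 | 490500.00
x̄ = 148500.00 / 6300.00 = 23.57 mm
ȳ = 490500.00 / 6300.00 = 77.86 mm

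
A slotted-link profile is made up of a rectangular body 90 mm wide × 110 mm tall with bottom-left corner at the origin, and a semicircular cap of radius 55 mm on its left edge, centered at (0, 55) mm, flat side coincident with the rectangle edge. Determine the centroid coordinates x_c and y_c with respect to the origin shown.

rectangular body: A = 90 × 110 = 9900.00, centroid at (45.00, 55.00).
semicircular end: A = ½π·55² = 4751.66, centroid at (-23.34, 55.00).
ΣA = 14651.66 mm², ΣAx_c = 334583.33 mm³, ΣAy_c = 805841.24 mm³.
x_c = 334583.33/14651.66 = 22.84 mm; y_c = 805841.24/14651.66 = 55.00 mm.

x_c = 22.84 mm, y_c = 55.00 mm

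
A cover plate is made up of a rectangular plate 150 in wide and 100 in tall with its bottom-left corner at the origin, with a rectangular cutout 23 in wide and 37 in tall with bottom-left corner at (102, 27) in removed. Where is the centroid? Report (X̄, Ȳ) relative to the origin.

plate: A = 150 × 100 = 15000.00, centroid at (75.00, 50.00).
hole: A = −(23 × 37) = -851.00, centroid at (113.50, 45.50).
ΣA = 14149.00 in²
ΣAX̄ = (15000.00)(75.00) + (-851.00)(113.50) = 1028411.50 in³
ΣAȲ = (15000.00)(50.00) + (-851.00)(45.50) = 711279.50 in³
X̄ = 1028411.50 / 14149.00 = 72.68 in
Ȳ = 711279.50 / 14149.00 = 50.27 in

X̄ = 72.68 in, Ȳ = 50.27 in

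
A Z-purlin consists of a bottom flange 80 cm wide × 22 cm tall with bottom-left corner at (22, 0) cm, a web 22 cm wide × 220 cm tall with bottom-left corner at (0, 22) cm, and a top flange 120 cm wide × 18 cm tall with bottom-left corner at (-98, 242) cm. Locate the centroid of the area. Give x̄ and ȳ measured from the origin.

bottom flange: A = 80 × 22 = 1760.00, centroid at (62.00, 11.00).
web: A = 22 × 220 = 4840.00, centroid at (11.00, 132.00).
top flange: A = 120 × 18 = 2160.00, centroid at (-38.00, 251.00).
ΣA = 8760.00 cm²
ΣAx̄ = (1760.00)(62.00) + (4840.00)(11.00) + (2160.00)(-38.00) = 80280.00 cm³
ΣAȳ = (1760.00)(11.00) + (4840.00)(132.00) + (2160.00)(251.00) = 1200400.00 cm³
x̄ = 80280.00 / 8760.00 = 9.16 cm
ȳ = 1200400.00 / 8760.00 = 137.03 cm

x̄ = 9.16 cm, ȳ = 137.03 cm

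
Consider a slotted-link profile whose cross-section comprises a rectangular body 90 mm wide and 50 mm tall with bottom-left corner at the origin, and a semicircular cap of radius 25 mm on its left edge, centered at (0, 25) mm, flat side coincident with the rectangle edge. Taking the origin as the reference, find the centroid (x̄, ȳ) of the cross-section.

Part | A | x̄ᵢ | ȳᵢ | A·x̄ᵢ | A·ȳᵢ
rectangular body | 4500.00 | 45.00 | 25.00 | 202500.00 | 112500.00
semicircular end | 981.75 | -10.61 | 25.00 | -10416.67 | 24543.69
Σ | 5481.75 |  |  | 192083.33 | 137043.69
x̄ = 192083.33 / 5481.75 = 35.04 mm
ȳ = 137043.69 / 5481.75 = 25.00 mm

x̄ = 35.04 mm, ȳ = 25.00 mm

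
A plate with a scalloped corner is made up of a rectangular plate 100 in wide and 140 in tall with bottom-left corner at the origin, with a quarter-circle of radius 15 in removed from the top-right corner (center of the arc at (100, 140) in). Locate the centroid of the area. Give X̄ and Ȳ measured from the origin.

X̄ = 49.44 in, Ȳ = 69.19 in

Part | A | x̄ᵢ | ȳᵢ | A·x̄ᵢ | A·ȳᵢ
plate | 14000.00 | 50.00 | 70.00 | 700000.00 | 980000.00
removed quarter-circle | -176.71 | 93.63 | 133.63 | -16546.46 | -23615.04
Σ | 13823.29 |  |  | 683453.54 | 956384.96
X̄ = 683453.54 / 13823.29 = 49.44 in
Ȳ = 956384.96 / 13823.29 = 69.19 in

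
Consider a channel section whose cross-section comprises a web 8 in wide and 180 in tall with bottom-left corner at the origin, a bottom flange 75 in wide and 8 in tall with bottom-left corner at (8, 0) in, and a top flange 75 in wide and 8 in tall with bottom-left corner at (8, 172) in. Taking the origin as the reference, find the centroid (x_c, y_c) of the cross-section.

Part | A | x̄ᵢ | ȳᵢ | A·x̄ᵢ | A·ȳᵢ
web | 1440.00 | 4.00 | 90.00 | 5760.00 | 129600.00
bottom flange | 600.00 | 45.50 | 4.00 | 27300.00 | 2400.00
top flange | 600.00 | 45.50 | 176.00 | 27300.00 | 105600.00
Σ | 2640.00 |  |  | 60360.00 | 237600.00
x_c = 60360.00 / 2640.00 = 22.86 in
y_c = 237600.00 / 2640.00 = 90.00 in

x_c = 22.86 in, y_c = 90.00 in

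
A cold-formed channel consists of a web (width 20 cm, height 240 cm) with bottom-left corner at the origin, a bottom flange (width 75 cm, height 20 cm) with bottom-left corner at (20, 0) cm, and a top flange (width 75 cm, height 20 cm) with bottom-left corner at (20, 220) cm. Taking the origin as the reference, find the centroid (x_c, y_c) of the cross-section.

x_c = 28.27 cm, y_c = 120.00 cm

web: A = 20 × 240 = 4800.00, centroid at (10.00, 120.00).
bottom flange: A = 75 × 20 = 1500.00, centroid at (57.50, 10.00).
top flange: A = 75 × 20 = 1500.00, centroid at (57.50, 230.00).
ΣA = 7800.00 cm²
ΣAx_c = (4800.00)(10.00) + (1500.00)(57.50) + (1500.00)(57.50) = 220500.00 cm³
ΣAy_c = (4800.00)(120.00) + (1500.00)(10.00) + (1500.00)(230.00) = 936000.00 cm³
x_c = 220500.00 / 7800.00 = 28.27 cm
y_c = 936000.00 / 7800.00 = 120.00 cm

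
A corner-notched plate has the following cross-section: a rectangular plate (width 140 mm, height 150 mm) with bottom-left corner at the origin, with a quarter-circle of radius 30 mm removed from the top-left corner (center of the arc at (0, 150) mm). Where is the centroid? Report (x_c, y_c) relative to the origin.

plate: A = 140 × 150 = 21000.00, centroid at (70.00, 75.00).
removed quarter-circle: A = −¼π·30² = -706.86, centroid at (12.73, 137.27).
ΣA = 20293.14 mm²
ΣAx_c = (21000.00)(70.00) + (-706.86)(12.73) = 1461000.00 mm³
ΣAy_c = (21000.00)(75.00) + (-706.86)(137.27) = 1477971.25 mm³
x_c = 1461000.00 / 20293.14 = 71.99 mm
y_c = 1477971.25 / 20293.14 = 72.83 mm

x_c = 71.99 mm, y_c = 72.83 mm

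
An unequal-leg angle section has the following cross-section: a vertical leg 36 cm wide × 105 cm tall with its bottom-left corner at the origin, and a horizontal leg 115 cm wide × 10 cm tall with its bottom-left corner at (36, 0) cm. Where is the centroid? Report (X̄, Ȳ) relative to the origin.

X̄ = 35.61 cm, Ȳ = 41.42 cm

vertical leg: A = 36 × 105 = 3780.00, centroid at (18.00, 52.50).
horizontal leg: A = 115 × 10 = 1150.00, centroid at (93.50, 5.00).
ΣA = 4930.00 cm², ΣAX̄ = 175565.00 cm³, ΣAȲ = 204200.00 cm³.
X̄ = 175565.00/4930.00 = 35.61 cm; Ȳ = 204200.00/4930.00 = 41.42 cm.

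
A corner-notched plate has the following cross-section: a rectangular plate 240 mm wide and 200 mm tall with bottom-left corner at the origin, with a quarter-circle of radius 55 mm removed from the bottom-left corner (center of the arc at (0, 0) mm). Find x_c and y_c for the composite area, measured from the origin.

plate: A = 240 × 200 = 48000.00, centroid at (120.00, 100.00).
removed quarter-circle: A = −¼π·55² = -2375.83, centroid at (23.34, 23.34).
ΣA = 45624.17 mm², ΣAx_c = 5704541.67 mm³, ΣAy_c = 4744541.67 mm³.
x_c = 5704541.67/45624.17 = 125.03 mm; y_c = 4744541.67/45624.17 = 103.99 mm.

x_c = 125.03 mm, y_c = 103.99 mm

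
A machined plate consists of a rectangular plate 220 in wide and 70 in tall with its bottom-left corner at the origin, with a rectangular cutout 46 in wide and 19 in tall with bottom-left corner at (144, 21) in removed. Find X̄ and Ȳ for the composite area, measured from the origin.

plate: A = 220 × 70 = 15400.00, centroid at (110.00, 35.00).
hole: A = −(46 × 19) = -874.00, centroid at (167.00, 30.50).
ΣA = 14526.00 in²
ΣAX̄ = (15400.00)(110.00) + (-874.00)(167.00) = 1548042.00 in³
ΣAȲ = (15400.00)(35.00) + (-874.00)(30.50) = 512343.00 in³
X̄ = 1548042.00 / 14526.00 = 106.57 in
Ȳ = 512343.00 / 14526.00 = 35.27 in

X̄ = 106.57 in, Ȳ = 35.27 in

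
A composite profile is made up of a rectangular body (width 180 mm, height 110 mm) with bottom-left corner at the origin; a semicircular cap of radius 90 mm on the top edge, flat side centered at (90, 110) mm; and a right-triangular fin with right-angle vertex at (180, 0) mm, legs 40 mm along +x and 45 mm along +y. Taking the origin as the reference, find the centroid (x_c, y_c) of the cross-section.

rectangular body: A = 180 × 110 = 19800.00, centroid at (90.00, 55.00).
semicircular top: A = ½π·90² = 12723.45, centroid at (90.00, 148.20).
triangular fin: A = ½·40·45 = 900.00, centroid at (193.33, 15.00).
ΣA = 33423.45 mm², ΣAx_c = 3101110.52 mm³, ΣAy_c = 2988079.53 mm³.
x_c = 3101110.52/33423.45 = 92.78 mm; y_c = 2988079.53/33423.45 = 89.40 mm.

x_c = 92.78 mm, y_c = 89.40 mm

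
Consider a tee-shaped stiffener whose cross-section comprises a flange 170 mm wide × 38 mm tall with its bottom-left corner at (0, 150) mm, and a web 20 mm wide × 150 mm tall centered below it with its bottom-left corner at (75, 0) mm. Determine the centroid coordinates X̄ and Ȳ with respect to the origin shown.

web: A = 20 × 150 = 3000.00, centroid at (85.00, 75.00).
flange: A = 170 × 38 = 6460.00, centroid at (85.00, 169.00).
ΣA = 9460.00 mm²
ΣAX̄ = (3000.00)(85.00) + (6460.00)(85.00) = 804100.00 mm³
ΣAȲ = (3000.00)(75.00) + (6460.00)(169.00) = 1316740.00 mm³
X̄ = 804100.00 / 9460.00 = 85.00 mm
Ȳ = 1316740.00 / 9460.00 = 139.19 mm

X̄ = 85.00 mm, Ȳ = 139.19 mm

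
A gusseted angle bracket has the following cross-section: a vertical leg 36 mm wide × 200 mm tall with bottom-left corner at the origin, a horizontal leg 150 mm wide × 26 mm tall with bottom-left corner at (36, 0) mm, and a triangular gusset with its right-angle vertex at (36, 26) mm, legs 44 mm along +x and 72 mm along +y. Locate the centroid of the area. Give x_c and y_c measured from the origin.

x_c = 50.67 mm, y_c = 67.01 mm

vertical leg: A = 36 × 200 = 7200.00, centroid at (18.00, 100.00).
horizontal leg: A = 150 × 26 = 3900.00, centroid at (111.00, 13.00).
gusset: A = ½·44·72 = 1584.00, centroid at (50.67, 50.00).
ΣA = 12684.00 mm², ΣAx_c = 642756.00 mm³, ΣAy_c = 849900.00 mm³.
x_c = 642756.00/12684.00 = 50.67 mm; y_c = 849900.00/12684.00 = 67.01 mm.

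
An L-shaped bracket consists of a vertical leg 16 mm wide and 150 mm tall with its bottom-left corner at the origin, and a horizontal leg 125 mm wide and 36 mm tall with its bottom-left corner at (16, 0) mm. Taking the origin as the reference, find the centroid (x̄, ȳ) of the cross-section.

x̄ = 53.98 mm, ȳ = 37.83 mm

Part | A | x̄ᵢ | ȳᵢ | A·x̄ᵢ | A·ȳᵢ
vertical leg | 2400.00 | 8.00 | 75.00 | 19200.00 | 180000.00
horizontal leg | 4500.00 | 78.50 | 18.00 | 353250.00 | 81000.00
Σ | 6900.00 |  |  | 372450.00 | 261000.00
x̄ = 372450.00 / 6900.00 = 53.98 mm
ȳ = 261000.00 / 6900.00 = 37.83 mm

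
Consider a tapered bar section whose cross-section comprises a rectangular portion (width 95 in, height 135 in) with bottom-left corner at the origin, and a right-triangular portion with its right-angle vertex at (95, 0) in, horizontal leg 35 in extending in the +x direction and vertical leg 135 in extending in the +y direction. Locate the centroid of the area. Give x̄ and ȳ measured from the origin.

x̄ = 56.70 in, ȳ = 64.00 in

rectangular portion: A = 95 × 135 = 12825.00, centroid at (47.50, 67.50).
triangular portion: A = ½·35·135 = 2362.50, centroid at (106.67, 45.00).
ΣA = 15187.50 in²
ΣAx̄ = (12825.00)(47.50) + (2362.50)(106.67) = 861187.50 in³
ΣAȳ = (12825.00)(67.50) + (2362.50)(45.00) = 972000.00 in³
x̄ = 861187.50 / 15187.50 = 56.70 in
ȳ = 972000.00 / 15187.50 = 64.00 in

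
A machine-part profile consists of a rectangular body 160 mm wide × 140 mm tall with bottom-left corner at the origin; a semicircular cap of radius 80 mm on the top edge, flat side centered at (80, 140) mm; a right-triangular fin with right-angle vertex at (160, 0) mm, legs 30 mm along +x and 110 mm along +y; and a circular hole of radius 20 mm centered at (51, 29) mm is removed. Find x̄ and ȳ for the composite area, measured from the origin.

rectangular body: A = 160 × 140 = 22400.00, centroid at (80.00, 70.00).
semicircular top: A = ½π·80² = 10053.10, centroid at (80.00, 173.95).
triangular fin: A = ½·30·110 = 1650.00, centroid at (170.00, 36.67).
hole: A = −π·20² = -1256.64, centroid at (51.00, 29.00).
ΣA = 32846.46 mm², ΣAx̄ = 2812659.23 mm³, ΣAȳ = 3340824.37 mm³.
x̄ = 2812659.23/32846.46 = 85.63 mm; ȳ = 3340824.37/32846.46 = 101.71 mm.

x̄ = 85.63 mm, ȳ = 101.71 mm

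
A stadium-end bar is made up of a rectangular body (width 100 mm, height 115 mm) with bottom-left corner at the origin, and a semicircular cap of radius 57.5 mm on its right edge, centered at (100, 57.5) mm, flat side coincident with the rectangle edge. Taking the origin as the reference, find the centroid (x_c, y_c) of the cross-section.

Part | A | x̄ᵢ | ȳᵢ | A·x̄ᵢ | A·ȳᵢ
rectangular body | 11500.00 | 50.00 | 57.50 | 575000.00 | 661250.00
semicircular end | 5193.45 | 124.40 | 57.50 | 646084.12 | 298623.11
Σ | 16693.45 |  |  | 1221084.12 | 959873.11
x_c = 1221084.12 / 16693.45 = 73.15 mm
y_c = 959873.11 / 16693.45 = 57.50 mm

x_c = 73.15 mm, y_c = 57.50 mm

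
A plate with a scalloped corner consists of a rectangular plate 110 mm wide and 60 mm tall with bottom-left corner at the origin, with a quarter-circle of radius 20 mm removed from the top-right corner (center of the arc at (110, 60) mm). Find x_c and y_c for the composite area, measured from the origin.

x_c = 52.68 mm, y_c = 28.92 mm

Part | A | x̄ᵢ | ȳᵢ | A·x̄ᵢ | A·ȳᵢ
plate | 6600.00 | 55.00 | 30.00 | 363000.00 | 198000.00
removed quarter-circle | -314.16 | 101.51 | 51.51 | -31890.85 | -16182.89
Σ | 6285.84 |  |  | 331109.15 | 181817.11
x_c = 331109.15 / 6285.84 = 52.68 mm
y_c = 181817.11 / 6285.84 = 28.92 mm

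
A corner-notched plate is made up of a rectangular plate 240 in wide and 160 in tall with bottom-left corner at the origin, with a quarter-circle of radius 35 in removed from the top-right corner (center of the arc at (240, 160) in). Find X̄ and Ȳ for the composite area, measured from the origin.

X̄ = 117.30 in, Ȳ = 78.33 in

Part | A | x̄ᵢ | ȳᵢ | A·x̄ᵢ | A·ȳᵢ
plate | 38400.00 | 120.00 | 80.00 | 4608000.00 | 3072000.00
removed quarter-circle | -962.11 | 225.15 | 145.15 | -216615.39 | -139646.37
Σ | 37437.89 |  |  | 4391384.61 | 2932353.63
X̄ = 4391384.61 / 37437.89 = 117.30 in
Ȳ = 2932353.63 / 37437.89 = 78.33 in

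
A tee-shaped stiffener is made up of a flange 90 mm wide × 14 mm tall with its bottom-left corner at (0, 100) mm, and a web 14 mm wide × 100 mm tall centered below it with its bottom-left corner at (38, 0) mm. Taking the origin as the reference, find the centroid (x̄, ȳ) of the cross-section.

Part | A | x̄ᵢ | ȳᵢ | A·x̄ᵢ | A·ȳᵢ
web | 1400.00 | 45.00 | 50.00 | 63000.00 | 70000.00
flange | 1260.00 | 45.00 | 107.00 | 56700.00 | 134820.00
Σ | 2660.00 |  |  | 119700.00 | 204820.00
x̄ = 119700.00 / 2660.00 = 45.00 mm
ȳ = 204820.00 / 2660.00 = 77.00 mm

x̄ = 45.00 mm, ȳ = 77.00 mm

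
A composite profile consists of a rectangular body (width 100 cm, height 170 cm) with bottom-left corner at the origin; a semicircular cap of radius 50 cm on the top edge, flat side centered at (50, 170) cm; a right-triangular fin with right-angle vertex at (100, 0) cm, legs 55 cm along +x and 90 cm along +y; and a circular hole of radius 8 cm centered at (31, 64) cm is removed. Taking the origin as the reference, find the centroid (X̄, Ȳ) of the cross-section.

Part | A | x̄ᵢ | ȳᵢ | A·x̄ᵢ | A·ȳᵢ
rectangular body | 17000.00 | 50.00 | 85.00 | 850000.00 | 1445000.00
semicircular top | 3926.99 | 50.00 | 191.22 | 196349.54 | 750921.77
triangular fin | 2475.00 | 118.33 | 30.00 | 292875.00 | 74250.00
hole | -201.06 | 31.00 | 64.00 | -6232.92 | -12867.96
Σ | 23200.93 |  |  | 1332991.62 | 2257303.81
X̄ = 1332991.62 / 23200.93 = 57.45 cm
Ȳ = 2257303.81 / 23200.93 = 97.29 cm

X̄ = 57.45 cm, Ȳ = 97.29 cm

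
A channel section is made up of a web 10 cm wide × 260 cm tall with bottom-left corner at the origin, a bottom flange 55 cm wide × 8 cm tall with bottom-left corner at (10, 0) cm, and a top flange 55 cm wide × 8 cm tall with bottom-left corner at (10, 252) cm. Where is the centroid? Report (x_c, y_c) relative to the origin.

x_c = 13.22 cm, y_c = 130.00 cm

Part | A | x̄ᵢ | ȳᵢ | A·x̄ᵢ | A·ȳᵢ
web | 2600.00 | 5.00 | 130.00 | 13000.00 | 338000.00
bottom flange | 440.00 | 37.50 | 4.00 | 16500.00 | 1760.00
top flange | 440.00 | 37.50 | 256.00 | 16500.00 | 112640.00
Σ | 3480.00 |  |  | 46000.00 | 452400.00
x_c = 46000.00 / 3480.00 = 13.22 cm
y_c = 452400.00 / 3480.00 = 130.00 cm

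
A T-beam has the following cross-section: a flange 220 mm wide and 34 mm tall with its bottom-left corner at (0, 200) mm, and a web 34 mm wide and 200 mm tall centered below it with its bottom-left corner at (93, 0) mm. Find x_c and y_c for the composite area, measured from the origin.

x_c = 110.00 mm, y_c = 161.29 mm

Part | A | x̄ᵢ | ȳᵢ | A·x̄ᵢ | A·ȳᵢ
web | 6800.00 | 110.00 | 100.00 | 748000.00 | 680000.00
flange | 7480.00 | 110.00 | 217.00 | 822800.00 | 1623160.00
Σ | 14280.00 |  |  | 1570800.00 | 2303160.00
x_c = 1570800.00 / 14280.00 = 110.00 mm
y_c = 2303160.00 / 14280.00 = 161.29 mm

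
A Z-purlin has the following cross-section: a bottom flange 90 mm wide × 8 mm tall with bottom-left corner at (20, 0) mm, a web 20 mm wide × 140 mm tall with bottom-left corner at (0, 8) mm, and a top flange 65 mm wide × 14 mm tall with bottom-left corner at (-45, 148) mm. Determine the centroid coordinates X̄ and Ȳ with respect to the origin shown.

X̄ = 14.32 mm, Ȳ = 81.79 mm

bottom flange: A = 90 × 8 = 720.00, centroid at (65.00, 4.00).
web: A = 20 × 140 = 2800.00, centroid at (10.00, 78.00).
top flange: A = 65 × 14 = 910.00, centroid at (-12.50, 155.00).
ΣA = 4430.00 mm², ΣAX̄ = 63425.00 mm³, ΣAȲ = 362330.00 mm³.
X̄ = 63425.00/4430.00 = 14.32 mm; Ȳ = 362330.00/4430.00 = 81.79 mm.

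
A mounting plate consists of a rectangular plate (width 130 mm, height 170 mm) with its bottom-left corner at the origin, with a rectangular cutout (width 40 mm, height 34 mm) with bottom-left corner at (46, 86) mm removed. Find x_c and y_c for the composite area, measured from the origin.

plate: A = 130 × 170 = 22100.00, centroid at (65.00, 85.00).
hole: A = −(40 × 34) = -1360.00, centroid at (66.00, 103.00).
ΣA = 20740.00 mm², ΣAx_c = 1346740.00 mm³, ΣAy_c = 1738420.00 mm³.
x_c = 1346740.00/20740.00 = 64.93 mm; y_c = 1738420.00/20740.00 = 83.82 mm.

x_c = 64.93 mm, y_c = 83.82 mm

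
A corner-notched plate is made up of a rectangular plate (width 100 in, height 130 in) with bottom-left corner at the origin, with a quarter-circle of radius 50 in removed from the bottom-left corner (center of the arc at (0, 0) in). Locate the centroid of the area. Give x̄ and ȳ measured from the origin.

x̄ = 55.12 in, ȳ = 72.79 in

plate: A = 100 × 130 = 13000.00, centroid at (50.00, 65.00).
removed quarter-circle: A = −¼π·50² = -1963.50, centroid at (21.22, 21.22).
ΣA = 11036.50 in²
ΣAx̄ = (13000.00)(50.00) + (-1963.50)(21.22) = 608333.33 in³
ΣAȳ = (13000.00)(65.00) + (-1963.50)(21.22) = 803333.33 in³
x̄ = 608333.33 / 11036.50 = 55.12 in
ȳ = 803333.33 / 11036.50 = 72.79 in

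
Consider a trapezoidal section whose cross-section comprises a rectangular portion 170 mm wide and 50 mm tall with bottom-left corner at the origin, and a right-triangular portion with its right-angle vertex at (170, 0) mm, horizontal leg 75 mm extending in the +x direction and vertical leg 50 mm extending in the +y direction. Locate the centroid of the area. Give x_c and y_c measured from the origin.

x_c = 104.88 mm, y_c = 23.49 mm

Part | A | x̄ᵢ | ȳᵢ | A·x̄ᵢ | A·ȳᵢ
rectangular portion | 8500.00 | 85.00 | 25.00 | 722500.00 | 212500.00
triangular portion | 1875.00 | 195.00 | 16.67 | 365625.00 | 31250.00
Σ | 10375.00 |  |  | 1088125.00 | 243750.00
x_c = 1088125.00 / 10375.00 = 104.88 mm
y_c = 243750.00 / 10375.00 = 23.49 mm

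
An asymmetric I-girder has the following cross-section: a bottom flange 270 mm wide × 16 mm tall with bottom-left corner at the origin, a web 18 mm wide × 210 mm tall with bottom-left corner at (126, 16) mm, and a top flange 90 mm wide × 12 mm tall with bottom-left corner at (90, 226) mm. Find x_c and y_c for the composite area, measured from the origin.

bottom flange: A = 270 × 16 = 4320.00, centroid at (135.00, 8.00).
web: A = 18 × 210 = 3780.00, centroid at (135.00, 121.00).
top flange: A = 90 × 12 = 1080.00, centroid at (135.00, 232.00).
ΣA = 9180.00 mm²
ΣAx_c = (4320.00)(135.00) + (3780.00)(135.00) + (1080.00)(135.00) = 1239300.00 mm³
ΣAy_c = (4320.00)(8.00) + (3780.00)(121.00) + (1080.00)(232.00) = 742500.00 mm³
x_c = 1239300.00 / 9180.00 = 135.00 mm
y_c = 742500.00 / 9180.00 = 80.88 mm

x_c = 135.00 mm, y_c = 80.88 mm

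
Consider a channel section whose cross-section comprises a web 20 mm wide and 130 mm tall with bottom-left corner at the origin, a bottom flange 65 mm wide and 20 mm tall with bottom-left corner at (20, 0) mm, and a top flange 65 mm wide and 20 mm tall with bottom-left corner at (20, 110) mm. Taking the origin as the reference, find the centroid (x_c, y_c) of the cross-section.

x_c = 31.25 mm, y_c = 65.00 mm

web: A = 20 × 130 = 2600.00, centroid at (10.00, 65.00).
bottom flange: A = 65 × 20 = 1300.00, centroid at (52.50, 10.00).
top flange: A = 65 × 20 = 1300.00, centroid at (52.50, 120.00).
ΣA = 5200.00 mm²
ΣAx_c = (2600.00)(10.00) + (1300.00)(52.50) + (1300.00)(52.50) = 162500.00 mm³
ΣAy_c = (2600.00)(65.00) + (1300.00)(10.00) + (1300.00)(120.00) = 338000.00 mm³
x_c = 162500.00 / 5200.00 = 31.25 mm
y_c = 338000.00 / 5200.00 = 65.00 mm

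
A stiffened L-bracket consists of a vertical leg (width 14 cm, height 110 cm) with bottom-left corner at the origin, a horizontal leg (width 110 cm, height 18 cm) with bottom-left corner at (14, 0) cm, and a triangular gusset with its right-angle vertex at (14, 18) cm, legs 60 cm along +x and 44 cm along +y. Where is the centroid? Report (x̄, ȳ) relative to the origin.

x̄ = 39.73 cm, ȳ = 30.09 cm

vertical leg: A = 14 × 110 = 1540.00, centroid at (7.00, 55.00).
horizontal leg: A = 110 × 18 = 1980.00, centroid at (69.00, 9.00).
gusset: A = ½·60·44 = 1320.00, centroid at (34.00, 32.67).
ΣA = 4840.00 cm², ΣAx̄ = 192280.00 cm³, ΣAȳ = 145640.00 cm³.
x̄ = 192280.00/4840.00 = 39.73 cm; ȳ = 145640.00/4840.00 = 30.09 cm.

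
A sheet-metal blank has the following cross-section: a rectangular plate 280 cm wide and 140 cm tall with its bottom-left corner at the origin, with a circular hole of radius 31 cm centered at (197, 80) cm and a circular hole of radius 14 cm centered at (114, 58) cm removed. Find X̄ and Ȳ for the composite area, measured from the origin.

plate: A = 280 × 140 = 39200.00, centroid at (140.00, 70.00).
hole 1: A = −π·31² = -3019.07, centroid at (197.00, 80.00).
hole 2: A = −π·14² = -615.75, centroid at (114.00, 58.00).
ΣA = 35565.18 cm²
ΣAX̄ = (39200.00)(140.00) + (-3019.07)(197.00) + (-615.75)(114.00) = 4823047.36 cm³
ΣAȲ = (39200.00)(70.00) + (-3019.07)(80.00) + (-615.75)(58.00) = 2466760.73 cm³
X̄ = 4823047.36 / 35565.18 = 135.61 cm
Ȳ = 2466760.73 / 35565.18 = 69.36 cm

X̄ = 135.61 cm, Ȳ = 69.36 cm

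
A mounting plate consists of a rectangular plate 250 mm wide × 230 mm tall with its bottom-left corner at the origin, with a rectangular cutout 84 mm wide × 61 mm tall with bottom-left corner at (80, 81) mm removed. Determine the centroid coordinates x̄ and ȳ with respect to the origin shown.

x̄ = 125.29 mm, ȳ = 115.34 mm

plate: A = 250 × 230 = 57500.00, centroid at (125.00, 115.00).
hole: A = −(84 × 61) = -5124.00, centroid at (122.00, 111.50).
ΣA = 52376.00 mm², ΣAx̄ = 6562372.00 mm³, ΣAȳ = 6041174.00 mm³.
x̄ = 6562372.00/52376.00 = 125.29 mm; ȳ = 6041174.00/52376.00 = 115.34 mm.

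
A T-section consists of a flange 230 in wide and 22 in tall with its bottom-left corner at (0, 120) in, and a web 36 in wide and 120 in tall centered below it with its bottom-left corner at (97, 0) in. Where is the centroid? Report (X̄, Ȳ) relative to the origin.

X̄ = 115.00 in, Ȳ = 98.30 in

web: A = 36 × 120 = 4320.00, centroid at (115.00, 60.00).
flange: A = 230 × 22 = 5060.00, centroid at (115.00, 131.00).
ΣA = 9380.00 in², ΣAX̄ = 1078700.00 in³, ΣAȲ = 922060.00 in³.
X̄ = 1078700.00/9380.00 = 115.00 in; Ȳ = 922060.00/9380.00 = 98.30 in.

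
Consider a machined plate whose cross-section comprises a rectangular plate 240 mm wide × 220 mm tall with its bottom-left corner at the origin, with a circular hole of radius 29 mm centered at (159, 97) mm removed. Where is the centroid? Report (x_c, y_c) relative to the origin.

Part | A | x̄ᵢ | ȳᵢ | A·x̄ᵢ | A·ȳᵢ
plate | 52800.00 | 120.00 | 110.00 | 6336000.00 | 5808000.00
hole | -2642.08 | 159.00 | 97.00 | -420090.63 | -256281.70
Σ | 50157.92 |  |  | 5915909.37 | 5551718.30
x_c = 5915909.37 / 50157.92 = 117.95 mm
y_c = 5551718.30 / 50157.92 = 110.68 mm

x_c = 117.95 mm, y_c = 110.68 mm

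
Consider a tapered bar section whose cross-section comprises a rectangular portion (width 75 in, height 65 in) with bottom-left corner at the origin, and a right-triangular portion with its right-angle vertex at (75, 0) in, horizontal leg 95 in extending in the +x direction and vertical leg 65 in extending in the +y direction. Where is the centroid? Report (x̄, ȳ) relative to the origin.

x̄ = 64.32 in, ȳ = 28.30 in

rectangular portion: A = 75 × 65 = 4875.00, centroid at (37.50, 32.50).
triangular portion: A = ½·95·65 = 3087.50, centroid at (106.67, 21.67).
ΣA = 7962.50 in², ΣAx̄ = 512145.83 in³, ΣAȳ = 225333.33 in³.
x̄ = 512145.83/7962.50 = 64.32 in; ȳ = 225333.33/7962.50 = 28.30 in.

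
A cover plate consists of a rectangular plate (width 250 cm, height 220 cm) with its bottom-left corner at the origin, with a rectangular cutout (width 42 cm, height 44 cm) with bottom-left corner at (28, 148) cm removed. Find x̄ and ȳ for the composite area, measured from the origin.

x̄ = 127.64 cm, ȳ = 107.91 cm

Part | A | x̄ᵢ | ȳᵢ | A·x̄ᵢ | A·ȳᵢ
plate | 55000.00 | 125.00 | 110.00 | 6875000.00 | 6050000.00
hole | -1848.00 | 49.00 | 170.00 | -90552.00 | -314160.00
Σ | 53152.00 |  |  | 6784448.00 | 5735840.00
x̄ = 6784448.00 / 53152.00 = 127.64 cm
ȳ = 5735840.00 / 53152.00 = 107.91 cm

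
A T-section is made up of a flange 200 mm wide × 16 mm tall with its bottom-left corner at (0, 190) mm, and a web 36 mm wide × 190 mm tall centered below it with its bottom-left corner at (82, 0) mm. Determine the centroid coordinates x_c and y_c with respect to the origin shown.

x_c = 100.00 mm, y_c = 127.83 mm

Part | A | x̄ᵢ | ȳᵢ | A·x̄ᵢ | A·ȳᵢ
web | 6840.00 | 100.00 | 95.00 | 684000.00 | 649800.00
flange | 3200.00 | 100.00 | 198.00 | 320000.00 | 633600.00
Σ | 10040.00 |  |  | 1004000.00 | 1283400.00
x_c = 1004000.00 / 10040.00 = 100.00 mm
y_c = 1283400.00 / 10040.00 = 127.83 mm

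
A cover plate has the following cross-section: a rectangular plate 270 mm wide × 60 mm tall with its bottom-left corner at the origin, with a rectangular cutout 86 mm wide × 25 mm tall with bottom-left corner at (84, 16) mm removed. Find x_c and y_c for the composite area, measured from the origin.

x_c = 136.22 mm, y_c = 30.23 mm

plate: A = 270 × 60 = 16200.00, centroid at (135.00, 30.00).
hole: A = −(86 × 25) = -2150.00, centroid at (127.00, 28.50).
ΣA = 14050.00 mm², ΣAx_c = 1913950.00 mm³, ΣAy_c = 424725.00 mm³.
x_c = 1913950.00/14050.00 = 136.22 mm; y_c = 424725.00/14050.00 = 30.23 mm.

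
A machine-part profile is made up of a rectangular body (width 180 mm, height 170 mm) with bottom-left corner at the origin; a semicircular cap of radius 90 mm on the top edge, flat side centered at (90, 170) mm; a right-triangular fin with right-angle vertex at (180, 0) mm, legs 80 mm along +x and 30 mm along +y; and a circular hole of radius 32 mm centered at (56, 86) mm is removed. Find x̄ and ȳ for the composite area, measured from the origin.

x̄ = 96.04 mm, ȳ = 120.69 mm

rectangular body: A = 180 × 170 = 30600.00, centroid at (90.00, 85.00).
semicircular top: A = ½π·90² = 12723.45, centroid at (90.00, 208.20).
triangular fin: A = ½·80·30 = 1200.00, centroid at (206.67, 10.00).
hole: A = −π·32² = -3216.99, centroid at (56.00, 86.00).
ΣA = 41306.46 mm², ΣAx̄ = 3966959.03 mm³, ΣAȳ = 4985325.33 mm³.
x̄ = 3966959.03/41306.46 = 96.04 mm; ȳ = 4985325.33/41306.46 = 120.69 mm.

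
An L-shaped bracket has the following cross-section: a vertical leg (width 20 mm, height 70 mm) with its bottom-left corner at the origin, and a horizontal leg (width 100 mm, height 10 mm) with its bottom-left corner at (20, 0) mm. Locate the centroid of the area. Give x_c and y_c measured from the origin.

x_c = 35.00 mm, y_c = 22.50 mm

vertical leg: A = 20 × 70 = 1400.00, centroid at (10.00, 35.00).
horizontal leg: A = 100 × 10 = 1000.00, centroid at (70.00, 5.00).
ΣA = 2400.00 mm²
ΣAx_c = (1400.00)(10.00) + (1000.00)(70.00) = 84000.00 mm³
ΣAy_c = (1400.00)(35.00) + (1000.00)(5.00) = 54000.00 mm³
x_c = 84000.00 / 2400.00 = 35.00 mm
y_c = 54000.00 / 2400.00 = 22.50 mm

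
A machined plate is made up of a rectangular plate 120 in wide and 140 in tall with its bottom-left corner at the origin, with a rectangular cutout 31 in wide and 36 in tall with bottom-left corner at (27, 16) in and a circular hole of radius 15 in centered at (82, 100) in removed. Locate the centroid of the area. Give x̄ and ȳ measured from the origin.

x̄ = 60.27 in, ȳ = 71.27 in

plate: A = 120 × 140 = 16800.00, centroid at (60.00, 70.00).
hole 1: A = −(31 × 36) = -1116.00, centroid at (42.50, 34.00).
hole 2: A = −π·15² = -706.86, centroid at (82.00, 100.00).
ΣA = 14977.14 in², ΣAx̄ = 902607.62 in³, ΣAȳ = 1067370.17 in³.
x̄ = 902607.62/14977.14 = 60.27 in; ȳ = 1067370.17/14977.14 = 71.27 in.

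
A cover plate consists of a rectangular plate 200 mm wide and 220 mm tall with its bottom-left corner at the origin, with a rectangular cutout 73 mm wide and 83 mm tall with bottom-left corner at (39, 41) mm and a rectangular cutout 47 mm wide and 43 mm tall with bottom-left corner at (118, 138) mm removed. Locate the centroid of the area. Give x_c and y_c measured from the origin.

x_c = 101.80 mm, y_c = 111.85 mm

Part | A | x̄ᵢ | ȳᵢ | A·x̄ᵢ | A·ȳᵢ
plate | 44000.00 | 100.00 | 110.00 | 4400000.00 | 4840000.00
hole 1 | -6059.00 | 75.50 | 82.50 | -457454.50 | -499867.50
hole 2 | -2021.00 | 141.50 | 159.50 | -285971.50 | -322349.50
Σ | 35920.00 |  |  | 3656574.00 | 4017783.00
x_c = 3656574.00 / 35920.00 = 101.80 mm
y_c = 4017783.00 / 35920.00 = 111.85 mm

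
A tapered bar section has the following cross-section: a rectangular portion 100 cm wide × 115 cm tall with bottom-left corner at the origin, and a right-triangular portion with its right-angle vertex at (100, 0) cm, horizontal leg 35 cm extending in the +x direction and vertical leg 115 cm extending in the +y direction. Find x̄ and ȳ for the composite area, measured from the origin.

x̄ = 59.18 cm, ȳ = 54.65 cm

rectangular portion: A = 100 × 115 = 11500.00, centroid at (50.00, 57.50).
triangular portion: A = ½·35·115 = 2012.50, centroid at (111.67, 38.33).
ΣA = 13512.50 cm²
ΣAx̄ = (11500.00)(50.00) + (2012.50)(111.67) = 799729.17 cm³
ΣAȳ = (11500.00)(57.50) + (2012.50)(38.33) = 738395.83 cm³
x̄ = 799729.17 / 13512.50 = 59.18 cm
ȳ = 738395.83 / 13512.50 = 54.65 cm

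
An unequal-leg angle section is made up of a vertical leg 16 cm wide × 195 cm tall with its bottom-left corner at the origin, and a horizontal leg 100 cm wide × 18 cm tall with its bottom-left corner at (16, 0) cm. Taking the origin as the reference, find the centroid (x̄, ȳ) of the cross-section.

vertical leg: A = 16 × 195 = 3120.00, centroid at (8.00, 97.50).
horizontal leg: A = 100 × 18 = 1800.00, centroid at (66.00, 9.00).
ΣA = 4920.00 cm², ΣAx̄ = 143760.00 cm³, ΣAȳ = 320400.00 cm³.
x̄ = 143760.00/4920.00 = 29.22 cm; ȳ = 320400.00/4920.00 = 65.12 cm.

x̄ = 29.22 cm, ȳ = 65.12 cm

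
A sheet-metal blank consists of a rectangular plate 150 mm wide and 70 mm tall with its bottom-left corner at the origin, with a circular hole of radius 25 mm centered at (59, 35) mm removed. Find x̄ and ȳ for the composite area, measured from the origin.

x̄ = 78.68 mm, ȳ = 35.00 mm

plate: A = 150 × 70 = 10500.00, centroid at (75.00, 35.00).
hole: A = −π·25² = -1963.50, centroid at (59.00, 35.00).
ΣA = 8536.50 mm², ΣAx̄ = 671653.77 mm³, ΣAȳ = 298777.66 mm³.
x̄ = 671653.77/8536.50 = 78.68 mm; ȳ = 298777.66/8536.50 = 35.00 mm.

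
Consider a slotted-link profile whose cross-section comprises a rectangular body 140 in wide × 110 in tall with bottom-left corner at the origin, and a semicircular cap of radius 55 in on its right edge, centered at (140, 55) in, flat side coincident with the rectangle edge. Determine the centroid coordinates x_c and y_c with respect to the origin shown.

rectangular body: A = 140 × 110 = 15400.00, centroid at (70.00, 55.00).
semicircular end: A = ½π·55² = 4751.66, centroid at (163.34, 55.00).
ΣA = 20151.66 in²
ΣAx_c = (15400.00)(70.00) + (4751.66)(163.34) = 1854148.91 in³
ΣAy_c = (15400.00)(55.00) + (4751.66)(55.00) = 1108341.24 in³
x_c = 1854148.91 / 20151.66 = 92.01 in
y_c = 1108341.24 / 20151.66 = 55.00 in

x_c = 92.01 in, y_c = 55.00 in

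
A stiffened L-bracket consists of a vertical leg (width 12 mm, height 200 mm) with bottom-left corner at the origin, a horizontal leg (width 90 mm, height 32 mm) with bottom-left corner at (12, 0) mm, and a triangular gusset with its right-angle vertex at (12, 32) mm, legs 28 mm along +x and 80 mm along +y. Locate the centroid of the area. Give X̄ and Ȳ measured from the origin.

vertical leg: A = 12 × 200 = 2400.00, centroid at (6.00, 100.00).
horizontal leg: A = 90 × 32 = 2880.00, centroid at (57.00, 16.00).
gusset: A = ½·28·80 = 1120.00, centroid at (21.33, 58.67).
ΣA = 6400.00 mm², ΣAX̄ = 202453.33 mm³, ΣAȲ = 351786.67 mm³.
X̄ = 202453.33/6400.00 = 31.63 mm; Ȳ = 351786.67/6400.00 = 54.97 mm.

X̄ = 31.63 mm, Ȳ = 54.97 mm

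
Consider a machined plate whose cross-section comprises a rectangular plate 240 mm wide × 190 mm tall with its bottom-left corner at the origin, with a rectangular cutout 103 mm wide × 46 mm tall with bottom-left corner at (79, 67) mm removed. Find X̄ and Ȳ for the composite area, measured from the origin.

X̄ = 118.78 mm, Ȳ = 95.58 mm

Part | A | x̄ᵢ | ȳᵢ | A·x̄ᵢ | A·ȳᵢ
plate | 45600.00 | 120.00 | 95.00 | 5472000.00 | 4332000.00
hole | -4738.00 | 130.50 | 90.00 | -618309.00 | -426420.00
Σ | 40862.00 |  |  | 4853691.00 | 3905580.00
X̄ = 4853691.00 / 40862.00 = 118.78 mm
Ȳ = 3905580.00 / 40862.00 = 95.58 mm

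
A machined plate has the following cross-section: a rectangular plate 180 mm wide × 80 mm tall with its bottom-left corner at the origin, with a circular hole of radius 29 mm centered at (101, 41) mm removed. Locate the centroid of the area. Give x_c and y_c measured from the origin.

x_c = 87.53 mm, y_c = 39.78 mm

Part | A | x̄ᵢ | ȳᵢ | A·x̄ᵢ | A·ȳᵢ
plate | 14400.00 | 90.00 | 40.00 | 1296000.00 | 576000.00
hole | -2642.08 | 101.00 | 41.00 | -266850.02 | -108325.26
Σ | 11757.92 |  |  | 1029149.98 | 467674.74
x_c = 1029149.98 / 11757.92 = 87.53 mm
y_c = 467674.74 / 11757.92 = 39.78 mm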